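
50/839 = 50/839 = 0.06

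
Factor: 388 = 2^2*97^1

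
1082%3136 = 1082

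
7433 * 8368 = 62199344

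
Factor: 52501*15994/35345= 839700994/35345= 2^1*5^( - 1 )*11^1*727^1*7069^(- 1 )*52501^1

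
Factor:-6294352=-2^4*17^1*73^1*317^1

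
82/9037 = 82/9037 = 0.01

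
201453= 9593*21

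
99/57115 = 99/57115=0.00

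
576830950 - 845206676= - 268375726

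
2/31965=2/31965  =  0.00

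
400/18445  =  80/3689 =0.02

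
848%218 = 194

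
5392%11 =2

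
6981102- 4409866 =2571236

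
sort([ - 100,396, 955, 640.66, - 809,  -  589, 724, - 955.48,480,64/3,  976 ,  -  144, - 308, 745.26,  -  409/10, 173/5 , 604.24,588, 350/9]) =[- 955.48, -809 , - 589, - 308, - 144, - 100, - 409/10 , 64/3,173/5,  350/9, 396, 480,588, 604.24, 640.66, 724, 745.26, 955, 976 ] 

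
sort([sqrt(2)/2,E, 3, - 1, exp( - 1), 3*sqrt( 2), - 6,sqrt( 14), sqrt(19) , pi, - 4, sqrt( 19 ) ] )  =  [-6, - 4,-1,  exp(-1),sqrt( 2) /2, E, 3,pi, sqrt( 14), 3*sqrt( 2), sqrt(19),sqrt( 19)] 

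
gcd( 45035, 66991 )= 1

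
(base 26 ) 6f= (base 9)210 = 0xab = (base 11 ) 146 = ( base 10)171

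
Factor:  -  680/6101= -2^3*5^1* 17^1 * 6101^(-1)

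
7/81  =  7/81 = 0.09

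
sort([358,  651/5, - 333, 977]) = [ - 333,651/5,358, 977] 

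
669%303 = 63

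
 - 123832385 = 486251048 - 610083433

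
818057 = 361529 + 456528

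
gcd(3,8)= 1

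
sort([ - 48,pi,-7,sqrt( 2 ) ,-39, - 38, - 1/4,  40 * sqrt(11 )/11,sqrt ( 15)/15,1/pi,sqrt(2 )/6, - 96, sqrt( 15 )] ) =[ - 96, - 48, - 39,-38,-7, - 1/4,sqrt (2)/6, sqrt (15 ) /15, 1/pi, sqrt( 2),pi,sqrt ( 15), 40*sqrt(11) /11 ] 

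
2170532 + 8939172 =11109704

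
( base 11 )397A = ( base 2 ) 1010000110001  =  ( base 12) 2ba9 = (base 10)5169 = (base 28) 6gh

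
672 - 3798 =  - 3126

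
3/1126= 3/1126 = 0.00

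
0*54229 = 0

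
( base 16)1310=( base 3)20200202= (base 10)4880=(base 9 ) 6622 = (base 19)d9g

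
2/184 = 1/92   =  0.01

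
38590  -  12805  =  25785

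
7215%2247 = 474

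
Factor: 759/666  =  253/222= 2^(-1 )*3^( - 1 )*11^1 * 23^1 * 37^( - 1) 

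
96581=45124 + 51457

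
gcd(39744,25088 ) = 64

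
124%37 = 13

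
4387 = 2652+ 1735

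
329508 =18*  18306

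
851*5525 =4701775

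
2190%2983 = 2190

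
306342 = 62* 4941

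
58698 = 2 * 29349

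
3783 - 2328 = 1455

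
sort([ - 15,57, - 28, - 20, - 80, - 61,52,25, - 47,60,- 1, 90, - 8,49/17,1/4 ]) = [ - 80, - 61, - 47 ,  -  28, - 20, - 15, - 8,-1,1/4,49/17,25, 52,57 , 60,90 ]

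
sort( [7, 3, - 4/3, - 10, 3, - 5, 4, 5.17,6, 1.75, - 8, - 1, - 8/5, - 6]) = [ - 10, - 8, - 6, - 5, - 8/5, - 4/3, - 1, 1.75 , 3,3, 4, 5.17, 6,7]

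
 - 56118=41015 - 97133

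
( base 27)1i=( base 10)45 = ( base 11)41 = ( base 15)30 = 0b101101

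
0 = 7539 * 0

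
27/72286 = 27/72286 =0.00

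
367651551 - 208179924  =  159471627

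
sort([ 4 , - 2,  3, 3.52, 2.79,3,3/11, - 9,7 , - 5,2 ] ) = [-9, - 5, - 2, 3/11, 2,2.79, 3,3,3.52,4, 7] 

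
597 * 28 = 16716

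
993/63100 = 993/63100= 0.02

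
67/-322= -1 + 255/322 = - 0.21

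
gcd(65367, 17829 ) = 9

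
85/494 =85/494 = 0.17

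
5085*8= 40680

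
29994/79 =379  +  53/79 = 379.67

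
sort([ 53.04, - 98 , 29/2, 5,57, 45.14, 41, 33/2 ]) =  [ - 98, 5, 29/2, 33/2,41,45.14, 53.04, 57 ] 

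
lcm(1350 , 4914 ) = 122850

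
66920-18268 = 48652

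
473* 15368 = 7269064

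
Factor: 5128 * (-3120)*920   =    -  2^10*3^1*5^2*13^1*23^1*641^1 = -14719411200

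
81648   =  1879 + 79769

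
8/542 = 4/271 = 0.01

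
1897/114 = 16 + 73/114 = 16.64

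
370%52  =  6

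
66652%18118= 12298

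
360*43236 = 15564960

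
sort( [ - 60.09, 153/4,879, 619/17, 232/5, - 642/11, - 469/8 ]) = [-60.09,-469/8,  -  642/11,  619/17, 153/4,232/5, 879 ] 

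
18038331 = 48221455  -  30183124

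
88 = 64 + 24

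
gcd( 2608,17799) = 1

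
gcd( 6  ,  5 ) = 1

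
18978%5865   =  1383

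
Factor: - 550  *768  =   - 422400 = -2^9*3^1*5^2 * 11^1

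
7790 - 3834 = 3956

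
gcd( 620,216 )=4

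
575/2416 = 575/2416 = 0.24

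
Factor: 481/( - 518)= -13/14   =  - 2^( - 1)*7^ ( - 1)*13^1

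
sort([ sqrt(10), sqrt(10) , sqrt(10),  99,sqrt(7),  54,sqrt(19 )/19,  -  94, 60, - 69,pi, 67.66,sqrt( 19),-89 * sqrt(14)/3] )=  [  -  89*sqrt( 14)/3, - 94, -69,  sqrt(19) /19, sqrt(7 ),pi, sqrt( 10),sqrt(10 ), sqrt ( 10),sqrt(19 ),  54,  60,67.66, 99] 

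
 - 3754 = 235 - 3989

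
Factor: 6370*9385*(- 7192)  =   - 429955380400 = - 2^4*5^2*7^2*13^1*29^1*31^1*1877^1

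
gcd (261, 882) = 9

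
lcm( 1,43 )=43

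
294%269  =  25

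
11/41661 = 11/41661 = 0.00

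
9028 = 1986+7042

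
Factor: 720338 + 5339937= 6060275=5^2 * 13^1*29^1*643^1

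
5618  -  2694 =2924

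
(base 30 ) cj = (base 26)EF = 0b101111011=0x17b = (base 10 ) 379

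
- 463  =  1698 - 2161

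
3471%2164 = 1307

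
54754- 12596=42158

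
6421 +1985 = 8406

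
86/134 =43/67 = 0.64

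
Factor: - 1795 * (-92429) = 165910055 = 5^1*17^1 * 359^1 * 5437^1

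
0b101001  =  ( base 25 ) 1g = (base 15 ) 2B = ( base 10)41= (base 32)19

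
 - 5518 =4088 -9606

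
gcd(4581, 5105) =1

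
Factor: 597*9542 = 2^1*3^1*13^1*199^1*367^1 = 5696574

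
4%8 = 4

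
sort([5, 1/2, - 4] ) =[ - 4, 1/2,5] 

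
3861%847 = 473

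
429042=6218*69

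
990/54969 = 330/18323 = 0.02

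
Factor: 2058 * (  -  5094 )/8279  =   - 2^2*3^3*7^3*17^( - 1) * 283^1*487^( - 1 ) = - 10483452/8279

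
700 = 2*350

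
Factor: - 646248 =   -  2^3*3^1 * 26927^1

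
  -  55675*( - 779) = 43370825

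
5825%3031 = 2794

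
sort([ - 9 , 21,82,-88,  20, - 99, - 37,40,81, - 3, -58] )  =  [-99,  -  88, - 58, - 37, - 9 , - 3, 20, 21,40, 81,82]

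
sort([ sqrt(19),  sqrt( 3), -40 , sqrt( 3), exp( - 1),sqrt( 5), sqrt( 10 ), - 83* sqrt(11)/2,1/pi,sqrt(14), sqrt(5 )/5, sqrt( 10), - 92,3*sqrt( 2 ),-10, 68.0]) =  [ - 83*sqrt ( 11)/2, - 92, - 40, - 10,1/pi, exp( - 1),sqrt(5) /5,  sqrt( 3), sqrt( 3 ), sqrt( 5 ),sqrt(10), sqrt( 10),  sqrt(14), 3 * sqrt(2 ),sqrt( 19), 68.0 ]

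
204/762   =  34/127 = 0.27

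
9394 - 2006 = 7388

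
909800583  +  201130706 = 1110931289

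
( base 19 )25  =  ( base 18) 27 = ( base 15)2d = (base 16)2b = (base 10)43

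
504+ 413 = 917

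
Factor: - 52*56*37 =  - 107744  =  - 2^5*7^1*13^1* 37^1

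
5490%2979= 2511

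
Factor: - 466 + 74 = -392 = - 2^3*7^2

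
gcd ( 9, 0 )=9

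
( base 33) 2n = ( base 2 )1011001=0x59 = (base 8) 131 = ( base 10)89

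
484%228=28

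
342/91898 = 171/45949 = 0.00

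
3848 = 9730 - 5882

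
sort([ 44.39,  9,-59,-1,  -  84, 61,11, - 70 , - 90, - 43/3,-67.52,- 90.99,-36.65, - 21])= [ - 90.99, -90 , - 84, - 70, - 67.52, - 59, - 36.65, - 21, - 43/3, - 1, 9,11,  44.39,61]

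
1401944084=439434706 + 962509378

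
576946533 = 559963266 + 16983267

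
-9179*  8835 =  - 81096465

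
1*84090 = 84090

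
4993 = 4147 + 846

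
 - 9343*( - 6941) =64849763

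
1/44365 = 1/44365= 0.00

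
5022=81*62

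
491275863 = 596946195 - 105670332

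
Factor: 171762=2^1*3^1*28627^1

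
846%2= 0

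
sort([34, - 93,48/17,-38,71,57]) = [ - 93, - 38 , 48/17, 34, 57 , 71]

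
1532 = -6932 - -8464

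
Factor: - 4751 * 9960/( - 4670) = 4731996/467 = 2^2 * 3^1*83^1*467^ ( - 1)*4751^1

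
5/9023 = 5/9023 = 0.00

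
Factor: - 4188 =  - 2^2*3^1*349^1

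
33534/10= 16767/5 = 3353.40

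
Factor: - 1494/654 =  - 249/109 = - 3^1*83^1*109^( - 1) 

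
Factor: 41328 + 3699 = 45027 = 3^2* 5003^1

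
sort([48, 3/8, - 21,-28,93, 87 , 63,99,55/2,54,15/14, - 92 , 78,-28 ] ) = [ - 92,-28, - 28, -21,3/8,15/14,55/2, 48,54, 63, 78, 87,93, 99]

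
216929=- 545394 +762323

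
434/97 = 434/97 = 4.47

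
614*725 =445150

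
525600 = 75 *7008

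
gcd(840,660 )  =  60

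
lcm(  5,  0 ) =0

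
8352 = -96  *( - 87)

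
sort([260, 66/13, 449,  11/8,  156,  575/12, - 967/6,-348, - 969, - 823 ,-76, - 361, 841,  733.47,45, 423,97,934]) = [ - 969, - 823, - 361,-348, - 967/6, -76  ,  11/8, 66/13,45,  575/12, 97,156,260, 423,449,  733.47,841,  934 ]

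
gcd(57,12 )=3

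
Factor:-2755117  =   - 2755117^1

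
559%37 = 4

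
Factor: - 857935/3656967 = - 3^ ( - 1)*5^1*13^1*67^1*197^1*1218989^( - 1 ) 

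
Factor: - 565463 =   -  565463^1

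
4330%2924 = 1406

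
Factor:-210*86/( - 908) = 3^1*5^1*7^1 * 43^1*227^( - 1)= 4515/227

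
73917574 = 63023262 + 10894312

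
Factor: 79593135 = 3^1 * 5^1*1873^1 * 2833^1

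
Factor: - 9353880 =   -  2^3 *3^4*5^1*2887^1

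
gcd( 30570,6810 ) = 30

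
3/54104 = 3/54104 = 0.00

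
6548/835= 7  +  703/835 = 7.84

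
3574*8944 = 31965856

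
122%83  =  39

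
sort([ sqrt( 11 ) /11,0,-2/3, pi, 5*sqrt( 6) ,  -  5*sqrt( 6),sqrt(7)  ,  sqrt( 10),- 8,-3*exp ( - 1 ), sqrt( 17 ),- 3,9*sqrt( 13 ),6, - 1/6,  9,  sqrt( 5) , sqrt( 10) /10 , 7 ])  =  [-5*  sqrt ( 6 ),- 8,-3, - 3*exp( - 1 ), - 2/3,-1/6,  0, sqrt( 11)/11, sqrt(  10 )/10 , sqrt(5), sqrt( 7 ),pi,sqrt( 10 ),sqrt( 17), 6, 7, 9, 5*sqrt(6 ),9*sqrt(13 )] 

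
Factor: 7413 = 3^1*7^1 * 353^1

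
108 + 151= 259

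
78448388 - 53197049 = 25251339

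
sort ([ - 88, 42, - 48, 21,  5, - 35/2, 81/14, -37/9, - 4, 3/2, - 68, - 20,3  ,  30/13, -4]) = [ - 88, - 68, - 48,-20, - 35/2, - 37/9, - 4, - 4, 3/2, 30/13 , 3, 5,  81/14, 21, 42 ] 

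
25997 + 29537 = 55534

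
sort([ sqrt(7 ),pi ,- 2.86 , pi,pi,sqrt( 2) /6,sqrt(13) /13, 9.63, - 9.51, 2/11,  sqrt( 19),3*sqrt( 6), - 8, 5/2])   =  [  -  9.51,-8, - 2.86,2/11 , sqrt(2)/6,sqrt( 13 )/13, 5/2, sqrt( 7),  pi, pi,pi,sqrt( 19 ) , 3*sqrt (6 ), 9.63]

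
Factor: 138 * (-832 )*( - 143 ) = 16418688= 2^7*3^1*11^1*13^2 *23^1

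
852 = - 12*(-71 )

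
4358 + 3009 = 7367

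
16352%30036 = 16352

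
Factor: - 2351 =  - 2351^1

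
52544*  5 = 262720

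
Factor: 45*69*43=133515=3^3*5^1 * 23^1*43^1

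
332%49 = 38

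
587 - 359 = 228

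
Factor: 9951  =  3^1  *  31^1*107^1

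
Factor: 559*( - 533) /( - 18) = 297947/18 = 2^( - 1)*3^(-2 )*13^2*41^1 * 43^1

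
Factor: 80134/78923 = 2^1 * 13^( - 2)*103^1*389^1*467^( - 1 )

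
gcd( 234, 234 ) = 234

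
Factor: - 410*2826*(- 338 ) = 391627080  =  2^3 * 3^2 *5^1*13^2 * 41^1*157^1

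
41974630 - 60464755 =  - 18490125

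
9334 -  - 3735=13069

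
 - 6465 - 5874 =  -12339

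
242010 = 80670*3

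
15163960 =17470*868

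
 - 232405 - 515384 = - 747789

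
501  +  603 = 1104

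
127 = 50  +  77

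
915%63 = 33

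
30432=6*5072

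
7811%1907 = 183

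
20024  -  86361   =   - 66337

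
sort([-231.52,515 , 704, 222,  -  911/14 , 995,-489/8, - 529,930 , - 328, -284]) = [  -  529,-328, - 284,  -  231.52,  -  911/14 , - 489/8, 222, 515,704,  930, 995]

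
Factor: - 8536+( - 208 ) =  - 8744=   - 2^3*1093^1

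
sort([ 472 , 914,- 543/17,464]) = [ - 543/17, 464,472, 914 ]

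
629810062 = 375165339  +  254644723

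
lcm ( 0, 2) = 0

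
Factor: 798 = 2^1*3^1*7^1*  19^1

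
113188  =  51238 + 61950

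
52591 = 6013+46578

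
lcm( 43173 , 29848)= 2417688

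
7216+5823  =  13039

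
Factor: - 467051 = -13^1*37^1*971^1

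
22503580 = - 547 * ( - 41140) 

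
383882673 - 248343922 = 135538751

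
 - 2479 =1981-4460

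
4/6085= 4/6085 = 0.00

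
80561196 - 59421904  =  21139292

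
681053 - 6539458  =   - 5858405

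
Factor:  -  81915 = -3^1*5^1*43^1*127^1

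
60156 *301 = 18106956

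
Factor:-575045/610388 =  - 2^( - 2 )*5^1 * 47^1*2447^1 * 152597^( - 1 ) 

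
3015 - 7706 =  - 4691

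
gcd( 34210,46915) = 55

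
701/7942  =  701/7942 = 0.09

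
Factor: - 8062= -2^1 * 29^1*139^1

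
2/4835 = 2/4835 = 0.00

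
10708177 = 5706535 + 5001642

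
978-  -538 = 1516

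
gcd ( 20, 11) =1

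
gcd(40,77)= 1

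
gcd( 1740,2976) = 12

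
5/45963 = 5/45963 = 0.00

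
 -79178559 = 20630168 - 99808727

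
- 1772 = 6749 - 8521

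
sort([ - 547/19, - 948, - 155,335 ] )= [ -948, - 155, - 547/19, 335 ]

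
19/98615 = 19/98615 = 0.00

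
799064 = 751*1064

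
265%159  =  106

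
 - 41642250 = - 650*64065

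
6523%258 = 73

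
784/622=392/311 = 1.26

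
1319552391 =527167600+792384791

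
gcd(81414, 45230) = 9046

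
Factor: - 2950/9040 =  - 2^( - 3) * 5^1* 59^1 * 113^( -1)  =  - 295/904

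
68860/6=11476 + 2/3 = 11476.67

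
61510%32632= 28878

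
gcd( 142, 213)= 71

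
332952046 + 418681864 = 751633910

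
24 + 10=34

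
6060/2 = 3030 = 3030.00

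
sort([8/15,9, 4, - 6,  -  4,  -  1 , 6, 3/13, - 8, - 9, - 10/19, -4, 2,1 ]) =[ - 9,-8, -6,-4,-4, - 1, - 10/19,3/13,  8/15,1,2,4,6, 9] 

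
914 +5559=6473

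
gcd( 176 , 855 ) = 1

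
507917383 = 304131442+203785941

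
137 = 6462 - 6325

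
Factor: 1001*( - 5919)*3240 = -19196737560 = - 2^3 * 3^5*5^1*7^1 *11^1*13^1 * 1973^1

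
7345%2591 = 2163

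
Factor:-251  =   - 251^1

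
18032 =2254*8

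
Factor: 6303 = 3^1 * 11^1 * 191^1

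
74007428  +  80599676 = 154607104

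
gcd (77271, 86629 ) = 1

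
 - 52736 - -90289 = 37553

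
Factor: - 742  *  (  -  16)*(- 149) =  - 2^5  *  7^1*53^1*149^1 = -1768928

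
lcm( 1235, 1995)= 25935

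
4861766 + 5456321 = 10318087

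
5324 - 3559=1765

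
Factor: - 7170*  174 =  - 1247580 = - 2^2*3^2*5^1*29^1*239^1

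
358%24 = 22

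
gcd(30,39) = 3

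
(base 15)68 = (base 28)3e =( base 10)98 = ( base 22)4A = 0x62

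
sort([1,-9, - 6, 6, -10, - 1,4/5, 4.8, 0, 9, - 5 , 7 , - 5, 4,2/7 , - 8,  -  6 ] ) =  [ - 10, - 9, - 8, - 6,-6, - 5 , - 5 , - 1,0,2/7,4/5, 1,4, 4.8, 6, 7, 9 ]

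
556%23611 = 556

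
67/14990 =67/14990 = 0.00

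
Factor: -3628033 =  - 3628033^1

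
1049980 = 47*22340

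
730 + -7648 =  - 6918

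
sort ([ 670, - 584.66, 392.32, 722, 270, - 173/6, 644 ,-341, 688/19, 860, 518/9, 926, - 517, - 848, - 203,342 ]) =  [-848, - 584.66, - 517, - 341,-203, - 173/6, 688/19, 518/9, 270,  342, 392.32, 644, 670, 722,860, 926]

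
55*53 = 2915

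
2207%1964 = 243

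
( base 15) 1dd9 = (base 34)5la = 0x1968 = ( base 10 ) 6504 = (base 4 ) 1211220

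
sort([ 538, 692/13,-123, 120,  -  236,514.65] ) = [- 236,-123,  692/13,120,514.65,538]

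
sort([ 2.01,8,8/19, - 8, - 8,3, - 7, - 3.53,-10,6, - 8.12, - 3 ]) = [ - 10,-8.12, -8,-8, - 7,-3.53,-3, 8/19,2.01, 3,6, 8] 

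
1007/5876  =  1007/5876 = 0.17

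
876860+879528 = 1756388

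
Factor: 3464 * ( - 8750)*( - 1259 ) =2^4*5^4*7^1  *  433^1*1259^1= 38160290000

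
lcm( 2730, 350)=13650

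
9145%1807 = 110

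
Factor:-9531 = - 3^3*353^1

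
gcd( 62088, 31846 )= 2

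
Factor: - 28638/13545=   -  2^1*5^ (-1)*7^( -1)*37^1 = - 74/35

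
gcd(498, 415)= 83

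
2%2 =0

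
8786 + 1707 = 10493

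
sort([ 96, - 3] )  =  [  -  3,  96 ]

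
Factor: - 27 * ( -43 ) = 1161 = 3^3*43^1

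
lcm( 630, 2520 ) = 2520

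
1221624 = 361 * 3384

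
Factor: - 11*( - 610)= 2^1*5^1*11^1*61^1 = 6710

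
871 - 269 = 602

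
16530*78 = 1289340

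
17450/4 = 4362 + 1/2  =  4362.50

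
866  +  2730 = 3596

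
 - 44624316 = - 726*61466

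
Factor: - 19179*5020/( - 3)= 32092860 = 2^2*3^1*5^1 * 251^1* 2131^1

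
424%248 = 176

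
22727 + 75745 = 98472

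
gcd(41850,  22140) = 270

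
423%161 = 101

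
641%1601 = 641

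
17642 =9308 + 8334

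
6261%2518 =1225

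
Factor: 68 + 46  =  114 = 2^1* 3^1*19^1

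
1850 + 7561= 9411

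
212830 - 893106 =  - 680276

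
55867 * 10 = 558670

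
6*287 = 1722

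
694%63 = 1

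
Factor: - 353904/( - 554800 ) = 303/475 = 3^1*5^( - 2) * 19^( - 1)* 101^1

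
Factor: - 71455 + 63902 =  - 7^1 * 13^1*83^1 = - 7553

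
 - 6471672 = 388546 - 6860218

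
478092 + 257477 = 735569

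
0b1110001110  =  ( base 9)1221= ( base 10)910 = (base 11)758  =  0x38e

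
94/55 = 94/55 = 1.71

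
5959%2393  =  1173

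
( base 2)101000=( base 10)40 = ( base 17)26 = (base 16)28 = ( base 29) 1B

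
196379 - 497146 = -300767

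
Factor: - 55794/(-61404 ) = 547/602 = 2^(-1)*7^( - 1 )*43^( - 1)*547^1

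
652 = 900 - 248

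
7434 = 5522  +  1912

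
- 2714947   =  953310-3668257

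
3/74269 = 3/74269 = 0.00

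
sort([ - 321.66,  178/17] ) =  [ - 321.66,178/17] 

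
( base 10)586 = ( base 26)me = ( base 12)40a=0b1001001010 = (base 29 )k6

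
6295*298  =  1875910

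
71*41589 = 2952819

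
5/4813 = 5/4813 =0.00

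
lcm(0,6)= 0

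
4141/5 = 828+1/5 = 828.20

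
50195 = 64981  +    -  14786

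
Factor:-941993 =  - 13^1*72461^1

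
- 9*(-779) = 7011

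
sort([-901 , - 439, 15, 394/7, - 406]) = [ - 901, - 439, - 406, 15, 394/7] 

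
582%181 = 39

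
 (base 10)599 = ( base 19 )1ca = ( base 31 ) JA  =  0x257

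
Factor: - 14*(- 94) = 2^2*7^1*47^1  =  1316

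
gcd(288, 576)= 288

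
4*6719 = 26876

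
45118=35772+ 9346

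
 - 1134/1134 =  - 1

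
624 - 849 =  - 225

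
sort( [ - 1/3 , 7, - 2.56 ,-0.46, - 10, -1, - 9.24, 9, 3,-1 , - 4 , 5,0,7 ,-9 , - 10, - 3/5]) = [ - 10, -10, - 9.24, - 9, - 4, -2.56, - 1, - 1, - 3/5,  -  0.46 , - 1/3, 0, 3,5,  7,7, 9]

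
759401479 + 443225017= 1202626496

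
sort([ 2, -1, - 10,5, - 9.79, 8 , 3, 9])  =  [ - 10,  -  9.79 ,  -  1, 2, 3, 5,8, 9]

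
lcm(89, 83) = 7387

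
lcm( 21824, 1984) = 21824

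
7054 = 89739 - 82685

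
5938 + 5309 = 11247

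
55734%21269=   13196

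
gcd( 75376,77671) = 1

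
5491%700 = 591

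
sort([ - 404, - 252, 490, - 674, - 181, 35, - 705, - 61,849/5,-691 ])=[ - 705, - 691, - 674,- 404, - 252, - 181, - 61 , 35,849/5,490 ] 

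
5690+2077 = 7767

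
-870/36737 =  - 870/36737 = -0.02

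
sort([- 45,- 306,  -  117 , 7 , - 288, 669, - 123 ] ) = [ - 306, - 288,-123, - 117, - 45,7, 669 ] 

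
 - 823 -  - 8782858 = 8782035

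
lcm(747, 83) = 747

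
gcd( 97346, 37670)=2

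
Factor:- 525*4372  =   - 2^2  *  3^1*5^2*7^1 * 1093^1 =- 2295300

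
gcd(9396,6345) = 27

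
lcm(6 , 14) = 42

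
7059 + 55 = 7114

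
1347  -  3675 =  -  2328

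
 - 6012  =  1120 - 7132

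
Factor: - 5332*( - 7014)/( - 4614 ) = - 2^2*7^1 * 31^1*43^1*167^1 * 769^(-1) = - 6233108/769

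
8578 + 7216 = 15794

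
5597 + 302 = 5899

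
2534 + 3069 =5603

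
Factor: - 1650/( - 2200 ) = 3/4 = 2^( - 2 ) * 3^1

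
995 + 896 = 1891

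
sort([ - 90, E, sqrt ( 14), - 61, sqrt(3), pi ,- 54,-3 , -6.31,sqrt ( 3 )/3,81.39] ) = [  -  90, - 61, - 54,-6.31, - 3,sqrt( 3) /3,sqrt(3),  E, pi, sqrt(14),81.39 ]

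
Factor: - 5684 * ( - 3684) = 2^4*3^1*7^2*29^1*307^1  =  20939856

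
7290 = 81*90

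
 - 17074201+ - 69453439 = -86527640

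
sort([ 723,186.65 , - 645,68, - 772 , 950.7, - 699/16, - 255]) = [  -  772, - 645, - 255, - 699/16,68,186.65, 723 , 950.7 ] 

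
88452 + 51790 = 140242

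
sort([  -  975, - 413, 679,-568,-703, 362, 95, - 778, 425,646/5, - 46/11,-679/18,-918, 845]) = [- 975, -918,  -  778,  -  703,-568,  -  413, - 679/18, - 46/11,95, 646/5, 362 , 425,  679,845 ]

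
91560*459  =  42026040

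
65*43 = 2795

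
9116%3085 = 2946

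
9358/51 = 9358/51 = 183.49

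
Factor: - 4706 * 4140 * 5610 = -109298732400= - 2^4 * 3^3 *5^2*11^1*13^1*17^1*23^1 * 181^1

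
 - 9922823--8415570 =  - 1507253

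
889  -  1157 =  - 268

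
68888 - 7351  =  61537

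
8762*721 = 6317402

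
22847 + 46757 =69604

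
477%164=149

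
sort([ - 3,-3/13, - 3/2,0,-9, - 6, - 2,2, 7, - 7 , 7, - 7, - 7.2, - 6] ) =[-9,-7.2,-7 ,-7, - 6, - 6, - 3, - 2, - 3/2,- 3/13,0, 2, 7,7] 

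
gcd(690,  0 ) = 690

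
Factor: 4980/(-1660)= - 3 = -3^1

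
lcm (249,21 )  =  1743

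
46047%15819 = 14409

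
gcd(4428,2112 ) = 12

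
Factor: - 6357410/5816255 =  - 1271482/1163251 = - 2^1* 509^1*1249^1*1163251^( - 1 ) 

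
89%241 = 89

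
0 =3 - 3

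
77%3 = 2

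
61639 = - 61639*(  -  1 ) 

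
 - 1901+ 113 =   -  1788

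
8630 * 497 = 4289110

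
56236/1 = 56236=56236.00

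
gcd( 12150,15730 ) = 10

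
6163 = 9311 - 3148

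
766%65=51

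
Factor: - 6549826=  -  2^1*47^1*59^1*1181^1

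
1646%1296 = 350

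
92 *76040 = 6995680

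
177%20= 17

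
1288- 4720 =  - 3432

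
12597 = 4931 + 7666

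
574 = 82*7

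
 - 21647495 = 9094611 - 30742106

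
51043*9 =459387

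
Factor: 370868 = 2^2*92717^1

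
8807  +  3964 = 12771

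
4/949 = 4/949  =  0.00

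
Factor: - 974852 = - 2^2*19^1*101^1*127^1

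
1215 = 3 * 405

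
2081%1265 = 816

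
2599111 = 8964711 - 6365600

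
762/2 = 381 =381.00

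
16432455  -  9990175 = 6442280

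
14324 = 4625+9699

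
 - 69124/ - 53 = 1304+ 12/53 = 1304.23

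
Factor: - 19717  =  -19717^1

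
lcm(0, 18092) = 0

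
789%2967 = 789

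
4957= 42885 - 37928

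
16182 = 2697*6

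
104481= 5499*19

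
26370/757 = 34 + 632/757= 34.83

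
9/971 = 9/971 = 0.01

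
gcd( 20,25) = 5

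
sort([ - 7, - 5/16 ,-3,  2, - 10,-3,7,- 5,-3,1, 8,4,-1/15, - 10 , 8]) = [ - 10, - 10, - 7 , - 5, - 3 , - 3, - 3, - 5/16,- 1/15,1,2,4,7,8,8]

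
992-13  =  979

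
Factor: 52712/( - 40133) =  - 2^3*11^1*67^ ( - 1)=- 88/67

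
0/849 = 0  =  0.00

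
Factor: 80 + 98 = 178  =  2^1*89^1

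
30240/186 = 5040/31 = 162.58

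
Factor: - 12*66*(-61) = 2^3*3^2*11^1 * 61^1 =48312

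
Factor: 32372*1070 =34638040 = 2^3*5^1*107^1*8093^1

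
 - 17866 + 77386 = 59520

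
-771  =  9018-9789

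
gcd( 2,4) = 2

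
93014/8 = 46507/4 = 11626.75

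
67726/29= 2335 + 11/29   =  2335.38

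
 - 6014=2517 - 8531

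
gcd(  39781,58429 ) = 7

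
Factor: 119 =7^1*17^1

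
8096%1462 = 786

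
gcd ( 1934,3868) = 1934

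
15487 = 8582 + 6905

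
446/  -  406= -2 + 183/203=- 1.10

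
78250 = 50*1565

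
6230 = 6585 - 355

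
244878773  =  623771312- 378892539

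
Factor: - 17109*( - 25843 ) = 442147887 = 3^2*43^1*601^1*1901^1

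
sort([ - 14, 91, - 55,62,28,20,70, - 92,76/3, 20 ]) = [ - 92 , - 55 , - 14,20,20,76/3,28 , 62, 70,91]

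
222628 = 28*7951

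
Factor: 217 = 7^1*31^1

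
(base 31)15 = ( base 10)36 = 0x24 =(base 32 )14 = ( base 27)19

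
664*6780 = 4501920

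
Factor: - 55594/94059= - 2^1*3^( - 2) * 11^1 * 19^2 * 1493^(- 1 ) = - 7942/13437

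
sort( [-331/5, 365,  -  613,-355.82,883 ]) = [  -  613,-355.82, - 331/5 , 365,883]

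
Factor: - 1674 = -2^1*3^3*31^1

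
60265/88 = 684 + 73/88 = 684.83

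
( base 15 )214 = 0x1d5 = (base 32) EL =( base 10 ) 469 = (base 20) 139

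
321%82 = 75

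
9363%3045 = 228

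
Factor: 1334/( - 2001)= - 2/3  =  - 2^1*3^( - 1)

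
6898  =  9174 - 2276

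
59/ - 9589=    - 1 + 9530/9589 = - 0.01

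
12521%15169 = 12521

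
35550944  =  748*47528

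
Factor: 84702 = 2^1* 3^1*19^1* 743^1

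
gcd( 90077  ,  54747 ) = 1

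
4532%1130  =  12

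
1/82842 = 1/82842 = 0.00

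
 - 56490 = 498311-554801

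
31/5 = 6 + 1/5 =6.20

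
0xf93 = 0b111110010011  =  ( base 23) 7C8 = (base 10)3987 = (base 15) 12AC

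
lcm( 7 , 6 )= 42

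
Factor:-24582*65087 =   -  1599968634  =  - 2^1*3^1*11^1*17^1*61^1*97^1*241^1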